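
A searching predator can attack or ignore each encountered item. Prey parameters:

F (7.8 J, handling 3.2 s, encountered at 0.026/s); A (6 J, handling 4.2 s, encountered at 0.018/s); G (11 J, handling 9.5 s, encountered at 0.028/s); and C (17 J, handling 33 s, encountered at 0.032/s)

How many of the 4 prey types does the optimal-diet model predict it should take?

4

Rank by E/h (J/s): F 2.44, A 1.43, G 1.16, C 0.515. Include each in turn until the next type's E/h falls below the running intake rate.
Rate on top 1: 0.1872. A: 1.43 > 0.1872 → include.
Rate on top 2: 0.2682. G: 1.16 > 0.2682 → include.
Rate on top 3: 0.4343. C: 0.515 > 0.4343 → include.
Optimal diet: F, A, G, C — 4 of 4 types.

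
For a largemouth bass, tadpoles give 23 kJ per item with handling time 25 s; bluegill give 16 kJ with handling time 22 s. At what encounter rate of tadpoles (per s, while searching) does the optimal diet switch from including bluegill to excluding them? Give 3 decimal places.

The zero-one rule: include bluegill iff E₂/h₂ > λE₁/(1+λh₁). Equality gives the switch point.
λE₁h₂ = E₂ + λE₂h₁ ⇒ λ = E₂/(E₁h₂ − E₂h₁) = 16/(506 − 400) = 0.1509 per s.

0.151 per s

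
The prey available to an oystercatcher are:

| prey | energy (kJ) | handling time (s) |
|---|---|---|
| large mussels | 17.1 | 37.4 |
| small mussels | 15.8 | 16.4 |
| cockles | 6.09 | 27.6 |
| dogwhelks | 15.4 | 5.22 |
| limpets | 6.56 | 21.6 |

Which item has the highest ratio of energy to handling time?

dogwhelks

In descending order of E/h:
dogwhelks: 15.4/5.22 = 2.95 kJ/s
small mussels: 15.8/16.4 = 0.963 kJ/s
large mussels: 17.1/37.4 = 0.457 kJ/s
limpets: 6.56/21.6 = 0.304 kJ/s
cockles: 6.09/27.6 = 0.221 kJ/s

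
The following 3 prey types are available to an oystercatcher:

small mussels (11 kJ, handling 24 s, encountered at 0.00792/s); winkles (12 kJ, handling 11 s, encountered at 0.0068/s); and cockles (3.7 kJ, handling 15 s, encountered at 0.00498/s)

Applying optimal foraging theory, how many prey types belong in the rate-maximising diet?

3

Rank by E/h (kJ/s): winkles 1.09, small mussels 0.458, cockles 0.247. Include each in turn until the next type's E/h falls below the running intake rate.
Rate on top 1: 0.07592. small mussels: 0.458 > 0.07592 → include.
Rate on top 2: 0.1334. cockles: 0.247 > 0.1334 → include.
Optimal diet: winkles, small mussels, cockles — 3 of 3 types.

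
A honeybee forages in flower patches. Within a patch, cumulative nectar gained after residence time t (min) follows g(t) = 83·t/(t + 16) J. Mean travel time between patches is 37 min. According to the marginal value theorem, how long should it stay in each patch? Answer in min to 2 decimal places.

24.33 min

Maximise g(t)/(T+t): set derivative to zero → g'(t)(T+t) = g(t).
g'(t) = 83·16/(t + 16)². Setting 83·16/(t+16)² = 83t/[(t+16)(37+t)] gives 16(37+t) = t(t+16), so t² = 16×37 = 592.
t* = √592 = 24.33 min.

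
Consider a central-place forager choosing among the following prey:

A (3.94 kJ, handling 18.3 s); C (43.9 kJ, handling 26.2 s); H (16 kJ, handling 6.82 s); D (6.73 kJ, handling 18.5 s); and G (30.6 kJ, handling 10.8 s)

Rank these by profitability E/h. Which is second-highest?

H

Profitability E/h (kJ/s): A = 3.94/18.3 = 0.215, C = 43.9/26.2 = 1.68, H = 16/6.82 = 2.35, D = 6.73/18.5 = 0.364, G = 30.6/10.8 = 2.83.
Ranked: G > H > C > D > A.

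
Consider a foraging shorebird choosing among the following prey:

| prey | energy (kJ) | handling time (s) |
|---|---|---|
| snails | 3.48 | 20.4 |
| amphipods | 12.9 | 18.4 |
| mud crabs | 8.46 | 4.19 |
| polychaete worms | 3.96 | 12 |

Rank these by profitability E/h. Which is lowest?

In descending order of E/h:
mud crabs: 8.46/4.19 = 2.02 kJ/s
amphipods: 12.9/18.4 = 0.701 kJ/s
polychaete worms: 3.96/12 = 0.33 kJ/s
snails: 3.48/20.4 = 0.171 kJ/s

snails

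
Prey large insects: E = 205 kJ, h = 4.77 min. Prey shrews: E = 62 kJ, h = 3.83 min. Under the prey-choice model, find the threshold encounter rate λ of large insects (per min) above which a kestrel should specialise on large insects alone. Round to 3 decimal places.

0.127 per min

At the threshold, the rate on large insects alone equals the profitability of shrews: λ·205/(1 + λ·4.77) = 62/3.83 = 16.19.
Rearranging, λ(205 − 16.19×4.77) = 16.19, so λ = 16.19/127.8 = 0.1267 per min.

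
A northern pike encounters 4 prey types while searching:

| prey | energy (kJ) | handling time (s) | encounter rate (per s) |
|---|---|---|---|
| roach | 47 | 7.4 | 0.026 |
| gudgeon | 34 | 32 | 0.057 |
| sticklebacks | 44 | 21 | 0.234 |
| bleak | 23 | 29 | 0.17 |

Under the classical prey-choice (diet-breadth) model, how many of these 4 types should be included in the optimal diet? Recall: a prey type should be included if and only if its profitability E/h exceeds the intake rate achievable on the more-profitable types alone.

2

Rank by E/h (kJ/s): roach 6.35, sticklebacks 2.1, gudgeon 1.06, bleak 0.793. Include each in turn until the next type's E/h falls below the running intake rate.
Rate on top 1: 1.025. sticklebacks: 2.1 > 1.025 → include.
Rate on top 2: 1.886. gudgeon: 1.06 < 1.886 → exclude; stop.
Optimal diet: roach, sticklebacks — 2 of 4 types.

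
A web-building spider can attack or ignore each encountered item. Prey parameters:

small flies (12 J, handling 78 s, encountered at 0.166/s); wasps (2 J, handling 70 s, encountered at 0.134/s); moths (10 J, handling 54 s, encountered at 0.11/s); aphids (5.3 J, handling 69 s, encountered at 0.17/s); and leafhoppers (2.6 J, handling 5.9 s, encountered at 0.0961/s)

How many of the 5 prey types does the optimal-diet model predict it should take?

2

Profitabilities (E/h, J/s): leafhoppers 0.441, moths 0.185, small flies 0.154, aphids 0.0768, wasps 0.0286. Add prey in this order while the next type's profitability exceeds the intake rate on those already taken.
Rate on top 1: 0.1595. moths: 0.185 > 0.1595 → include.
Rate on top 2: 0.1798. small flies: 0.154 < 0.1798 → exclude; stop.
Optimal diet: leafhoppers, moths — 2 of 5 types.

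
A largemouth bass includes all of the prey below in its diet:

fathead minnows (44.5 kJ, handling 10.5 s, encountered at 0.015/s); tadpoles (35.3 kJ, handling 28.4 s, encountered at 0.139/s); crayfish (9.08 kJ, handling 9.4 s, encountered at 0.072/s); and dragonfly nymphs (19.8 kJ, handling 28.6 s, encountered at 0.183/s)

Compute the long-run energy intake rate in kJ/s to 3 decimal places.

0.894 kJ/s

R = Σλ_iE_i / (1 + Σλ_ih_i)
Numerator: 0.015×44.5 + 0.139×35.3 + 0.072×9.08 + 0.183×19.8 = 9.851
Denominator: 1 + 0.015×10.5 + 0.139×28.4 + 0.072×9.4 + 0.183×28.6 = 11.02
R = 9.851/11.02 = 0.8943 kJ/s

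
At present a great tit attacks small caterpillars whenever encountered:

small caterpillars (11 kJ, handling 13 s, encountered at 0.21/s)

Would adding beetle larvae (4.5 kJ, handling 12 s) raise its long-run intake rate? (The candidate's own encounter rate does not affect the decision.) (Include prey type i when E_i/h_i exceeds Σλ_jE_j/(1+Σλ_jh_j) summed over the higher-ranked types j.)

On small caterpillars alone, R = ΣλE/(1+Σλh) = 2.31/3.73 = 0.6193 kJ/s.
Profitability of beetle larvae: 4.5/12 = 0.375 kJ/s.
0.375 < 0.6193, so adding beetle larvae would lower the average — exclude it.

No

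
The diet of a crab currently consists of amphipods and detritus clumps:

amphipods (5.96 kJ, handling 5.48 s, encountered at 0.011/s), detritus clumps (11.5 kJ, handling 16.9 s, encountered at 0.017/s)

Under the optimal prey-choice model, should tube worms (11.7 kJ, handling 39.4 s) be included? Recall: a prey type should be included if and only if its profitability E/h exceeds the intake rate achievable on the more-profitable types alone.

Yes

Current rate: (0.011×5.96 + 0.017×11.5)/(1 + 0.011×5.48 + 0.017×16.9) = 0.1937 kJ/s.
Profitability of tube worms: 11.7/39.4 = 0.297 kJ/s.
0.297 > 0.1937, so adding tube worms raises the average — include it.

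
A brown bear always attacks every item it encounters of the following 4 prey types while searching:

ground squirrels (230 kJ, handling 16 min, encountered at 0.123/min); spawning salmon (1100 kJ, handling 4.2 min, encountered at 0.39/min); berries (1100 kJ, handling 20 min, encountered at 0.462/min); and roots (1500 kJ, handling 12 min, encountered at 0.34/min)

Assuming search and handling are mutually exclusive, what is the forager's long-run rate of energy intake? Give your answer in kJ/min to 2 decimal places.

R = Σλ_iE_i / (1 + Σλ_ih_i)
Numerator: 0.123×230 + 0.39×1100 + 0.462×1100 + 0.34×1500 = 1475
Denominator: 1 + 0.123×16 + 0.39×4.2 + 0.462×20 + 0.34×12 = 17.93
R = 1475/17.93 = 82.31 kJ/min

82.31 kJ/min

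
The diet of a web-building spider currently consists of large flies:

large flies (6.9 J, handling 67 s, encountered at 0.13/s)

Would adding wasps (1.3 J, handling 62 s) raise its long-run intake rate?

No

On large flies alone, R = ΣλE/(1+Σλh) = 0.897/9.71 = 0.09238 J/s.
Profitability of wasps: 1.3/62 = 0.02097 J/s.
0.02097 < 0.09238, so adding wasps would lower the average — exclude it.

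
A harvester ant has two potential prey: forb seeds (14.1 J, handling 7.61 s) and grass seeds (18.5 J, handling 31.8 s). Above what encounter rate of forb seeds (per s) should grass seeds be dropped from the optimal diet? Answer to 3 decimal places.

The zero-one rule: include grass seeds iff E₂/h₂ > λE₁/(1+λh₁). Equality gives the switch point.
λE₁h₂ = E₂ + λE₂h₁ ⇒ λ = E₂/(E₁h₂ − E₂h₁) = 18.5/(448.4 − 140.8) = 0.06014 per s.

0.060 per s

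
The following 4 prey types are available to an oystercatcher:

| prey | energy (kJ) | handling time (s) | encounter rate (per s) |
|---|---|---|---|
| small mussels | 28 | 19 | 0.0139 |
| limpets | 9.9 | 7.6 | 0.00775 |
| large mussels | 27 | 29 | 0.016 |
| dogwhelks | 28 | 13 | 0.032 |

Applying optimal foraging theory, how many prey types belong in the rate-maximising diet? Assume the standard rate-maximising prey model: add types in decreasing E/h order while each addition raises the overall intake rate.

E/h in descending order: dogwhelks 2.15, small mussels 1.47, limpets 1.3, large mussels 0.931 kJ/s. The optimal diet is the largest prefix of this list for which every included type satisfies E_i/h_i > R on the types above it.
Rate on top 1: 0.6328. small mussels: 1.47 > 0.6328 → include.
Rate on top 2: 0.765. limpets: 1.3 > 0.765 → include.
Rate on top 3: 0.7832. large mussels: 0.931 > 0.7832 → include.
Optimal diet: dogwhelks, small mussels, limpets, large mussels — 4 of 4 types.

4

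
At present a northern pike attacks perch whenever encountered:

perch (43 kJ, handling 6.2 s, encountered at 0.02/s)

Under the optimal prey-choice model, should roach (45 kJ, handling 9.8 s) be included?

Intake rate on the current diet: R = (0.02×43) / (1 + 0.02×6.2) = 0.86/1.124 = 0.7651 kJ/s.
roach: E/h = 45/9.8 = 4.592 kJ/s.
4.592 > 0.7651, so adding roach raises the average — include it.

Yes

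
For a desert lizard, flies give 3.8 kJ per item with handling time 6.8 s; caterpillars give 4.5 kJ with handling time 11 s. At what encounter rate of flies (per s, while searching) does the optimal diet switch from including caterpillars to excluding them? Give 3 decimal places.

0.402 per s

Drop caterpillars once their profitability E₂/h₂ falls below the rate achievable on flies alone: E₂/h₂ = λE₁/(1 + λh₁).
Solve for λ: λE₁h₂ = E₂(1 + λh₁) → λ(E₁h₂ − E₂h₁) = E₂ → λ = E₂/(E₁h₂ − E₂h₁).
λ = 4.5/(3.8×11 − 4.5×6.8) = 4.5/11.2 = 0.4018 per s.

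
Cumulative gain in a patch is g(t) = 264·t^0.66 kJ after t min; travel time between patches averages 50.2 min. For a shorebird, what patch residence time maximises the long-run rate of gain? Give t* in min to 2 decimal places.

97.45 min

Maximise g(t)/(T+t): set derivative to zero → g'(t)(T+t) = g(t).
g'(t) = 0.66·264·t^-0.34. Setting 0.66·264·t^-0.34 = 264·t^0.66/(50.2+t) gives 0.66(50.2+t) = t, so 0.34·t = 0.66×50.2.
t* = 0.66×50.2/0.34 = 97.45 min.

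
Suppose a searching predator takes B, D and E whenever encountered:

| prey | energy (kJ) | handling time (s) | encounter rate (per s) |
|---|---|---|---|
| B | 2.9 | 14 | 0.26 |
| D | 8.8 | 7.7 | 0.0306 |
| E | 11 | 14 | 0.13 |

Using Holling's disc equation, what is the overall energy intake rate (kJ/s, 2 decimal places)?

R = Σλ_iE_i / (1 + Σλ_ih_i)
Numerator: 0.26×2.9 + 0.0306×8.8 + 0.13×11 = 2.453
Denominator: 1 + 0.26×14 + 0.0306×7.7 + 0.13×14 = 6.696
R = 2.453/6.696 = 0.3664 kJ/s

0.37 kJ/s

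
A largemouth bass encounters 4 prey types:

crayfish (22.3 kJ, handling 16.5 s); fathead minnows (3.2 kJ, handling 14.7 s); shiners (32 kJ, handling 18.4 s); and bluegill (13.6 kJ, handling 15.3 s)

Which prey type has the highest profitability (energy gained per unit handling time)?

In descending order of E/h:
shiners: 32/18.4 = 1.74 kJ/s
crayfish: 22.3/16.5 = 1.35 kJ/s
bluegill: 13.6/15.3 = 0.889 kJ/s
fathead minnows: 3.2/14.7 = 0.218 kJ/s

shiners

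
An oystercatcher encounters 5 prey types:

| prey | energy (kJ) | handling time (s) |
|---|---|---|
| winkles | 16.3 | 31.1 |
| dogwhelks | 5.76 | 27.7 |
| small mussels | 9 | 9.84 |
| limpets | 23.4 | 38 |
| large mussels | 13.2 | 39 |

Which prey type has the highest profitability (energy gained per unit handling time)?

small mussels

In descending order of E/h:
small mussels: 9/9.84 = 0.915 kJ/s
limpets: 23.4/38 = 0.616 kJ/s
winkles: 16.3/31.1 = 0.524 kJ/s
large mussels: 13.2/39 = 0.338 kJ/s
dogwhelks: 5.76/27.7 = 0.208 kJ/s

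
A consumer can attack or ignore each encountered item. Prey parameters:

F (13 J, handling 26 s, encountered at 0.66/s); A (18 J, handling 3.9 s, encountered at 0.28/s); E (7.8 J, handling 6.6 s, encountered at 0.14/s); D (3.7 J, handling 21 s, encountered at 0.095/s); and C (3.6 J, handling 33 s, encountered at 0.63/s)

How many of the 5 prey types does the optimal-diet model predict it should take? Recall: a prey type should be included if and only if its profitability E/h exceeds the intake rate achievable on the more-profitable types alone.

1

E/h in descending order: A 4.62, E 1.18, F 0.5, D 0.176, C 0.109 J/s. The optimal diet is the largest prefix of this list for which every included type satisfies E_i/h_i > R on the types above it.
Rate on top 1: 2.409. E: 1.18 < 2.409 → exclude; stop.
Optimal diet: A — 1 of 5 types.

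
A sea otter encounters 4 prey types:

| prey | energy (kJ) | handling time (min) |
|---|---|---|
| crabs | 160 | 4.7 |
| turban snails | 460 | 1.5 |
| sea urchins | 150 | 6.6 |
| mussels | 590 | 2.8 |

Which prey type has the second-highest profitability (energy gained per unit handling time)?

In descending order of E/h:
turban snails: 460/1.5 = 307 kJ/min
mussels: 590/2.8 = 211 kJ/min
crabs: 160/4.7 = 34 kJ/min
sea urchins: 150/6.6 = 22.7 kJ/min

mussels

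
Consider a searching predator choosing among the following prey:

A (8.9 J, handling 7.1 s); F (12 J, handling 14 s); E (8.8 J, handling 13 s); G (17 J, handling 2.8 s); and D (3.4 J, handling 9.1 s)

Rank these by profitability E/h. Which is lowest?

D

Profitability E/h (J/s): A = 8.9/7.1 = 1.25, F = 12/14 = 0.857, E = 8.8/13 = 0.677, G = 17/2.8 = 6.07, D = 3.4/9.1 = 0.374.
Ranked: G > A > F > E > D.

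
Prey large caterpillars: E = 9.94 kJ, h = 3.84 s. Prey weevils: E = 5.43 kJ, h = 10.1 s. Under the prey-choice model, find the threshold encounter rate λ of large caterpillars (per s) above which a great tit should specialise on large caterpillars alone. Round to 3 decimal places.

0.068 per s

Drop weevils once their profitability E₂/h₂ falls below the rate achievable on large caterpillars alone: E₂/h₂ = λE₁/(1 + λh₁).
Solve for λ: λE₁h₂ = E₂(1 + λh₁) → λ(E₁h₂ − E₂h₁) = E₂ → λ = E₂/(E₁h₂ − E₂h₁).
λ = 5.43/(9.94×10.1 − 5.43×3.84) = 5.43/79.54 = 0.06827 per s.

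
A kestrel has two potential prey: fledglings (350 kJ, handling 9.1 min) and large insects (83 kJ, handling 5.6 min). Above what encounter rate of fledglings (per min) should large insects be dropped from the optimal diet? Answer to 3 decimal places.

0.069 per min

Drop large insects once their profitability E₂/h₂ falls below the rate achievable on fledglings alone: E₂/h₂ = λE₁/(1 + λh₁).
Solve for λ: λE₁h₂ = E₂(1 + λh₁) → λ(E₁h₂ − E₂h₁) = E₂ → λ = E₂/(E₁h₂ − E₂h₁).
λ = 83/(350×5.6 − 83×9.1) = 83/1205 = 0.0689 per min.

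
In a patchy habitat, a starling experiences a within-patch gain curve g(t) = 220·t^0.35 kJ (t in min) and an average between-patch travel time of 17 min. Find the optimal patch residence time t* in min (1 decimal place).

Maximise g(t)/(T+t): set derivative to zero → g'(t)(T+t) = g(t).
g'(t) = 0.35·220·t^-0.65. Setting 0.35·220·t^-0.65 = 220·t^0.35/(17+t) gives 0.35(17+t) = t, so 0.65·t = 0.35×17.
t* = 0.35×17/0.65 = 9.154 min.

9.2 min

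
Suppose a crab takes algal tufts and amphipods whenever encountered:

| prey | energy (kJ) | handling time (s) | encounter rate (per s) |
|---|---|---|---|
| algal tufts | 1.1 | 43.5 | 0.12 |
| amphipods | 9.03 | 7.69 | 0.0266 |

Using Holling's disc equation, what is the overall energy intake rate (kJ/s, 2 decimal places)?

0.06 kJ/s

R = Σλ_iE_i / (1 + Σλ_ih_i)
Numerator: 0.12×1.1 + 0.0266×9.03 = 0.3722
Denominator: 1 + 0.12×43.5 + 0.0266×7.69 = 6.425
R = 0.3722/6.425 = 0.05793 kJ/s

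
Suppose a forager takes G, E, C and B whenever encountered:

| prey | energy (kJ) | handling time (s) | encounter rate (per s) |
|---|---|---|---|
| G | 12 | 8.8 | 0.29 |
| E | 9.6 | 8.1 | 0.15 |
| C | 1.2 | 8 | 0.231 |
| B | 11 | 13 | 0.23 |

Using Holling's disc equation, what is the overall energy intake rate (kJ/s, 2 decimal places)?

R = (0.29×12 + 0.15×9.6 + 0.231×1.2 + 0.23×11) / (1 + 0.29×8.8 + 0.15×8.1 + 0.231×8 + 0.23×13) = 7.727/9.605 = 0.8045 kJ/s.

0.80 kJ/s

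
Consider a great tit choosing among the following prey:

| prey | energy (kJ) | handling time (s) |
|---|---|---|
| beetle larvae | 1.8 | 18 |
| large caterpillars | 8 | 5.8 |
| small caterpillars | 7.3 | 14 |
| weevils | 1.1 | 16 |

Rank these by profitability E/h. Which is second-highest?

In descending order of E/h:
large caterpillars: 8/5.8 = 1.38 kJ/s
small caterpillars: 7.3/14 = 0.521 kJ/s
beetle larvae: 1.8/18 = 0.1 kJ/s
weevils: 1.1/16 = 0.0688 kJ/s

small caterpillars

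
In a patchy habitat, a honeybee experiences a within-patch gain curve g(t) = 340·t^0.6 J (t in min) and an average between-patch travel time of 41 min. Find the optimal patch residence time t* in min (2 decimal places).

61.50 min

Optimal t* satisfies g'(t*) = g(t*)/(T + t*).
g'(t) = 0.6·340·t^-0.4. Setting 0.6·340·t^-0.4 = 340·t^0.6/(41+t) gives 0.6(41+t) = t, so 0.40·t = 0.6×41.
t* = 0.6×41/0.40 = 61.5 min.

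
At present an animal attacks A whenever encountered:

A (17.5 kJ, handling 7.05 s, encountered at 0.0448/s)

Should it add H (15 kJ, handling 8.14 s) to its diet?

Current rate: (0.0448×17.5)/(1 + 0.0448×7.05) = 0.5958 kJ/s.
Profitability of H: 15/8.14 = 1.843 kJ/s.
Since 1.843 > R, including H increases the long-run rate.

Yes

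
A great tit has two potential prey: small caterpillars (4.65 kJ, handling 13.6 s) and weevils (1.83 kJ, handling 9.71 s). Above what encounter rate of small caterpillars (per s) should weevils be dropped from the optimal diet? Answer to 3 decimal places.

0.090 per s

The zero-one rule: include weevils iff E₂/h₂ > λE₁/(1+λh₁). Equality gives the switch point.
λE₁h₂ = E₂ + λE₂h₁ ⇒ λ = E₂/(E₁h₂ − E₂h₁) = 1.83/(45.15 − 24.89) = 0.09031 per s.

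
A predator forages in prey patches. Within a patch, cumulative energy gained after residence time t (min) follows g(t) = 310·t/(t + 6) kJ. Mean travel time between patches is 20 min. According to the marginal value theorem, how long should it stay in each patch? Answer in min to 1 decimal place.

Optimal t* satisfies g'(t*) = g(t*)/(T + t*).
g'(t) = 310·6/(t + 6)². Setting 310·6/(t+6)² = 310t/[(t+6)(20+t)] gives 6(20+t) = t(t+6), so t² = 6×20 = 120.
t* = √120 = 10.95 min.

11.0 min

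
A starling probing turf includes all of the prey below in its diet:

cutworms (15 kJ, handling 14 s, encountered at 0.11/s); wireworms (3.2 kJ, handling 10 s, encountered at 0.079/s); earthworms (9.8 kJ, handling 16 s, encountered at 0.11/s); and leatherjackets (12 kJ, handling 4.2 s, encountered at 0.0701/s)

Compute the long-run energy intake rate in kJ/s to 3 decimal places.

R = (0.11×15 + 0.079×3.2 + 0.11×9.8 + 0.0701×12) / (1 + 0.11×14 + 0.079×10 + 0.11×16 + 0.0701×4.2) = 3.822/5.384 = 0.7098 kJ/s.

0.710 kJ/s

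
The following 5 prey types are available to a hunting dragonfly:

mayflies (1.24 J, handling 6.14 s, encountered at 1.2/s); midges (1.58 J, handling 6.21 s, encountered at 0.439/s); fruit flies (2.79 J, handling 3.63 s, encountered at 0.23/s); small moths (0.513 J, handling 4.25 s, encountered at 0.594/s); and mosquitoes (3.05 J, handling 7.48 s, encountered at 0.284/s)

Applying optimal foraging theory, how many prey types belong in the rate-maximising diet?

2

E/h in descending order: fruit flies 0.769, mosquitoes 0.408, midges 0.254, mayflies 0.202, small moths 0.121 J/s. The optimal diet is the largest prefix of this list for which every included type satisfies E_i/h_i > R on the types above it.
Rate on top 1: 0.3497. mosquitoes: 0.408 > 0.3497 → include.
Rate on top 2: 0.3809. midges: 0.254 < 0.3809 → exclude; stop.
Optimal diet: fruit flies, mosquitoes — 2 of 5 types.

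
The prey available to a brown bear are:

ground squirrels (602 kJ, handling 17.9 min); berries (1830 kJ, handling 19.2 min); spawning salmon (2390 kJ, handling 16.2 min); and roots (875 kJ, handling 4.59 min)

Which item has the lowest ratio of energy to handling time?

Profitability E/h (kJ/min): ground squirrels = 602/17.9 = 33.6, berries = 1830/19.2 = 95.3, spawning salmon = 2390/16.2 = 148, roots = 875/4.59 = 191.
Ranked: roots > spawning salmon > berries > ground squirrels.

ground squirrels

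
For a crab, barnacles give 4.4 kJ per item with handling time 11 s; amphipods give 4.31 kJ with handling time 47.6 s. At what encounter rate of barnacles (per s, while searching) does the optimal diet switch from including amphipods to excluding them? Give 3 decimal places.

0.027 per s

At the threshold, the rate on barnacles alone equals the profitability of amphipods: λ·4.4/(1 + λ·11) = 4.31/47.6 = 0.09055.
Rearranging, λ(4.4 − 0.09055×11) = 0.09055, so λ = 0.09055/3.404 = 0.0266 per s.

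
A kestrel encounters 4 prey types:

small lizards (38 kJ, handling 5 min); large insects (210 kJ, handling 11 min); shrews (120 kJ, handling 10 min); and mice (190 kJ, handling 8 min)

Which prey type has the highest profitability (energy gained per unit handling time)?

mice

In descending order of E/h:
mice: 190/8 = 23.8 kJ/min
large insects: 210/11 = 19.1 kJ/min
shrews: 120/10 = 12 kJ/min
small lizards: 38/5 = 7.6 kJ/min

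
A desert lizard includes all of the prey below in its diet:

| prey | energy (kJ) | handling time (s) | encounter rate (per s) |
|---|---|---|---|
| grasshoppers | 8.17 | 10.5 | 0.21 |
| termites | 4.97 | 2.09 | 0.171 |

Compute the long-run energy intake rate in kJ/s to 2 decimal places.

0.72 kJ/s

Energy encountered per unit search time: 0.21×8.17 + 0.171×4.97 = 2.566 kJ/s.
Handling time per unit search time: 0.21×10.5 + 0.171×2.09 = 2.562.
Rate = 2.566/(1 + 2.562) = 0.7202 kJ/s.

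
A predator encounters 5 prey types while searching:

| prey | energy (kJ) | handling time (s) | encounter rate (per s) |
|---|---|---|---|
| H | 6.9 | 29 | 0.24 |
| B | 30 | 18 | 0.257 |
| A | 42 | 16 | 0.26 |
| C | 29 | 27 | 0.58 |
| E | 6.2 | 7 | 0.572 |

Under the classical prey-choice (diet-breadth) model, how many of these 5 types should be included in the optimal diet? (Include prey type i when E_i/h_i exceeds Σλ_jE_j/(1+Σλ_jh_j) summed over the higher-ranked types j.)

1

Rank by E/h (kJ/s): A 2.62, B 1.67, C 1.07, E 0.886, H 0.238. Include each in turn until the next type's E/h falls below the running intake rate.
Rate on top 1: 2.116. B: 1.67 < 2.116 → exclude; stop.
Optimal diet: A — 1 of 5 types.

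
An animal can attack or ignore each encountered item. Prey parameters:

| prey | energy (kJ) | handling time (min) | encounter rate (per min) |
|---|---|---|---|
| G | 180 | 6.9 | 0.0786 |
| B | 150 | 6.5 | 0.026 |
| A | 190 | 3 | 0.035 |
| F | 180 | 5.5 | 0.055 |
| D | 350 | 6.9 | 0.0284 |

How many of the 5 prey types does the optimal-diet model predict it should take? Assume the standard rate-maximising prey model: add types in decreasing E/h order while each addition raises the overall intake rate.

E/h in descending order: A 63.3, D 50.7, F 32.7, G 26.1, B 23.1 kJ/min. The optimal diet is the largest prefix of this list for which every included type satisfies E_i/h_i > R on the types above it.
Rate on top 1: 6.018. D: 50.7 > 6.018 → include.
Rate on top 2: 12.75. F: 32.7 > 12.75 → include.
Rate on top 3: 16.52. G: 26.1 > 16.52 → include.
Rate on top 4: 18.94. B: 23.1 > 18.94 → include.
Optimal diet: A, D, F, G, B — 5 of 5 types.

5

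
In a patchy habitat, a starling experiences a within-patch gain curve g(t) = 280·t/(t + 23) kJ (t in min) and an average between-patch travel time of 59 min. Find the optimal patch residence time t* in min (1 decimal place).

36.8 min

Optimal t* satisfies g'(t*) = g(t*)/(T + t*).
g'(t) = 280·23/(t + 23)². Setting 280·23/(t+23)² = 280t/[(t+23)(59+t)] gives 23(59+t) = t(t+23), so t² = 23×59 = 1357.
t* = √1357 = 36.84 min.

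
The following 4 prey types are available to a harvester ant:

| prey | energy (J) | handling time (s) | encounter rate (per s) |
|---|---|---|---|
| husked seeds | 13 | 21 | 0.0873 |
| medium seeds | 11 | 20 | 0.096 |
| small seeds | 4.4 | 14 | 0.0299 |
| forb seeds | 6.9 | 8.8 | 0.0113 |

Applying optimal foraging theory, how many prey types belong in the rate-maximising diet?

E/h in descending order: forb seeds 0.784, husked seeds 0.619, medium seeds 0.55, small seeds 0.314 J/s. The optimal diet is the largest prefix of this list for which every included type satisfies E_i/h_i > R on the types above it.
Rate on top 1: 0.07092. husked seeds: 0.619 > 0.07092 → include.
Rate on top 2: 0.4136. medium seeds: 0.55 > 0.4136 → include.
Rate on top 3: 0.4675. small seeds: 0.314 < 0.4675 → exclude; stop.
Optimal diet: forb seeds, husked seeds, medium seeds — 3 of 4 types.

3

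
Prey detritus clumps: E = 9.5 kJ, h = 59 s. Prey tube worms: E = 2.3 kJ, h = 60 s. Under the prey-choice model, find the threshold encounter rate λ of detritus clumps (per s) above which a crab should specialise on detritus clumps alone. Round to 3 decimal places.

At the threshold, the rate on detritus clumps alone equals the profitability of tube worms: λ·9.5/(1 + λ·59) = 2.3/60 = 0.03833.
Rearranging, λ(9.5 − 0.03833×59) = 0.03833, so λ = 0.03833/7.238 = 0.005296 per s.

0.005 per s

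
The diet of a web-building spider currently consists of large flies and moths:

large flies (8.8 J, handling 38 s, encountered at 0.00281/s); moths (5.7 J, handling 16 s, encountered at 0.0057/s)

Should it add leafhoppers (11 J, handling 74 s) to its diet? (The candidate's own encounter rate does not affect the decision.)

Yes

Current rate: (0.00281×8.8 + 0.0057×5.7)/(1 + 0.00281×38 + 0.0057×16) = 0.04776 J/s.
leafhoppers: E/h = 11/74 = 0.1486 J/s.
0.1486 > 0.04776, so adding leafhoppers raises the average — include it.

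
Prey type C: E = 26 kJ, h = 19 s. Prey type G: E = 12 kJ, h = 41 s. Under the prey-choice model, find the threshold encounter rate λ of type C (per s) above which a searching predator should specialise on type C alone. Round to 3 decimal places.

Drop type G once their profitability E₂/h₂ falls below the rate achievable on type C alone: E₂/h₂ = λE₁/(1 + λh₁).
Solve for λ: λE₁h₂ = E₂(1 + λh₁) → λ(E₁h₂ − E₂h₁) = E₂ → λ = E₂/(E₁h₂ − E₂h₁).
λ = 12/(26×41 − 12×19) = 12/838 = 0.01432 per s.

0.014 per s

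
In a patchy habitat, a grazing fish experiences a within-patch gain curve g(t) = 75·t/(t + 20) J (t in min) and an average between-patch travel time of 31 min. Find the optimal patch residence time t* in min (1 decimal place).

By the marginal value theorem, leave when the instantaneous gain rate g'(t) equals the habitat-wide average g(t)/(T + t).
g'(t) = 75·20/(t + 20)². Setting 75·20/(t+20)² = 75t/[(t+20)(31+t)] gives 20(31+t) = t(t+20), so t² = 20×31 = 620.
t* = √620 = 24.9 min.

24.9 min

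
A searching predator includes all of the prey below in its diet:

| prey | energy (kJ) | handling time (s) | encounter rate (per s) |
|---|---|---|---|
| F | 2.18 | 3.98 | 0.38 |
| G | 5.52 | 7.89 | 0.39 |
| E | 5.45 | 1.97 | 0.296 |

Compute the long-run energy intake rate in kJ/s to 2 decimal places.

Energy encountered per unit search time: 0.38×2.18 + 0.39×5.52 + 0.296×5.45 = 4.594 kJ/s.
Handling time per unit search time: 0.38×3.98 + 0.39×7.89 + 0.296×1.97 = 5.173.
Rate = 4.594/(1 + 5.173) = 0.7443 kJ/s.

0.74 kJ/s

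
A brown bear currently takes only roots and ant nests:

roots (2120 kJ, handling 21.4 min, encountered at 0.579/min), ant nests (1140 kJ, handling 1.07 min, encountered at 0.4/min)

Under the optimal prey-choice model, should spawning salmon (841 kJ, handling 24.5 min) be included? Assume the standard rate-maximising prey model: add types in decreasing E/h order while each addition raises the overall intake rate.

No

Current rate: (0.579×2120 + 0.4×1140)/(1 + 0.579×21.4 + 0.4×1.07) = 121.8 kJ/min.
spawning salmon: E/h = 841/24.5 = 34.33 kJ/min.
Since 34.33 < R, time spent handling spawning salmon is better spent searching.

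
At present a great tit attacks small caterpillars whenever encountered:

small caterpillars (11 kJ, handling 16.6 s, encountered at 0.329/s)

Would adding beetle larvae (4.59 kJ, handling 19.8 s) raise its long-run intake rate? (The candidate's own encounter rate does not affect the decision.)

On small caterpillars alone, R = ΣλE/(1+Σλh) = 3.619/6.461 = 0.5601 kJ/s.
beetle larvae: E/h = 4.59/19.8 = 0.2318 kJ/s.
0.2318 < 0.5601, so adding beetle larvae would lower the average — exclude it.

No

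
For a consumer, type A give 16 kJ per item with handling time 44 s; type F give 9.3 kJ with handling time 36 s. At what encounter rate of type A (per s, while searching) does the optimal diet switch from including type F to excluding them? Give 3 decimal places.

At the threshold, the rate on type A alone equals the profitability of type F: λ·16/(1 + λ·44) = 9.3/36 = 0.2583.
Rearranging, λ(16 − 0.2583×44) = 0.2583, so λ = 0.2583/4.633 = 0.05576 per s.

0.056 per s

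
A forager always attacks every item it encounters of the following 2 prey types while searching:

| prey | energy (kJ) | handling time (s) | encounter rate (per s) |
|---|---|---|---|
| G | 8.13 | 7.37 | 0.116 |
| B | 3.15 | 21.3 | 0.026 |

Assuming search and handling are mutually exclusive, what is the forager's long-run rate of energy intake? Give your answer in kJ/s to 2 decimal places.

R = (0.116×8.13 + 0.026×3.15) / (1 + 0.116×7.37 + 0.026×21.3) = 1.025/2.409 = 0.4255 kJ/s.

0.43 kJ/s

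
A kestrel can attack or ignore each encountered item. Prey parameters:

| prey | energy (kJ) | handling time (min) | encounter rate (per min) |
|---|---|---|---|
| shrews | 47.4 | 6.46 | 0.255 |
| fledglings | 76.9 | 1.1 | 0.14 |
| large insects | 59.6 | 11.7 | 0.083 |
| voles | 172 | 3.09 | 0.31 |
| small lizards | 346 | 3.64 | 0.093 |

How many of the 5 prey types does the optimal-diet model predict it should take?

3

Rank by E/h (kJ/min): small lizards 95.1, fledglings 69.9, voles 55.7, shrews 7.34, large insects 5.09. Include each in turn until the next type's E/h falls below the running intake rate.
Rate on top 1: 24.04. fledglings: 69.9 > 24.04 → include.
Rate on top 2: 28.77. voles: 55.7 > 28.77 → include.
Rate on top 3: 39.28. shrews: 7.34 < 39.28 → exclude; stop.
Optimal diet: small lizards, fledglings, voles — 3 of 5 types.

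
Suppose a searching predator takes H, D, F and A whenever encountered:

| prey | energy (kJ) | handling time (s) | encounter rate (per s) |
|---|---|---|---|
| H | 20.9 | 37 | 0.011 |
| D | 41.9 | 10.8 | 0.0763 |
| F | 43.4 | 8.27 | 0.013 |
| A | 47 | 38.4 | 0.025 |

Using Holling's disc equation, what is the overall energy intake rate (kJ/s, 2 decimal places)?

1.57 kJ/s

Energy encountered per unit search time: 0.011×20.9 + 0.0763×41.9 + 0.013×43.4 + 0.025×47 = 5.166 kJ/s.
Handling time per unit search time: 0.011×37 + 0.0763×10.8 + 0.013×8.27 + 0.025×38.4 = 2.299.
Rate = 5.166/(1 + 2.299) = 1.566 kJ/s.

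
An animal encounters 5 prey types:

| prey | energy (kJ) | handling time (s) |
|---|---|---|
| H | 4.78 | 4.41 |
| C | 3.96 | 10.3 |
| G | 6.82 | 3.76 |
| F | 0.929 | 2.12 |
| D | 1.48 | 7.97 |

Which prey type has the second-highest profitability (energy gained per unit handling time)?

Profitability E/h (kJ/s): H = 4.78/4.41 = 1.08, C = 3.96/10.3 = 0.384, G = 6.82/3.76 = 1.81, F = 0.929/2.12 = 0.438, D = 1.48/7.97 = 0.186.
Ranked: G > H > F > C > D.

H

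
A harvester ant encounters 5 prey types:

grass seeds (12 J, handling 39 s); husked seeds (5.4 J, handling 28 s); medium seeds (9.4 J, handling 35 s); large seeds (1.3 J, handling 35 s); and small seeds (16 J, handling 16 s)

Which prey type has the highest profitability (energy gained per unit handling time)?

small seeds

In descending order of E/h:
small seeds: 16/16 = 1 J/s
grass seeds: 12/39 = 0.308 J/s
medium seeds: 9.4/35 = 0.269 J/s
husked seeds: 5.4/28 = 0.193 J/s
large seeds: 1.3/35 = 0.0371 J/s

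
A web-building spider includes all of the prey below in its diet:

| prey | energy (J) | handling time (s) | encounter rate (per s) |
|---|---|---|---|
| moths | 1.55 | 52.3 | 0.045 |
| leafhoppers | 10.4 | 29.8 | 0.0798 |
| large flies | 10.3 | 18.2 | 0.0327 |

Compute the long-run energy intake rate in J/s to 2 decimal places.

R = (0.045×1.55 + 0.0798×10.4 + 0.0327×10.3) / (1 + 0.045×52.3 + 0.0798×29.8 + 0.0327×18.2) = 1.236/6.327 = 0.1954 J/s.

0.20 J/s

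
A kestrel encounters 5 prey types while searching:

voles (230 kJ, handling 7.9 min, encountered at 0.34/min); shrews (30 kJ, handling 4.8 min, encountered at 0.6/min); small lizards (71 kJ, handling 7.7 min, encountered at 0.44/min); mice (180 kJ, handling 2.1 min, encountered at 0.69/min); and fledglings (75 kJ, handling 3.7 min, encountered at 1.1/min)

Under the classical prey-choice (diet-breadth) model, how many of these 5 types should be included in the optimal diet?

1

Rank by E/h (kJ/min): mice 85.7, voles 29.1, fledglings 20.3, small lizards 9.22, shrews 6.25. Include each in turn until the next type's E/h falls below the running intake rate.
Rate on top 1: 50.71. voles: 29.1 < 50.71 → exclude; stop.
Optimal diet: mice — 1 of 5 types.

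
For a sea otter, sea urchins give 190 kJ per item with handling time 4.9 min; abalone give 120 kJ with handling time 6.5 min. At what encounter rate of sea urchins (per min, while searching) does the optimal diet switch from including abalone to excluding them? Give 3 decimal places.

0.185 per min

The zero-one rule: include abalone iff E₂/h₂ > λE₁/(1+λh₁). Equality gives the switch point.
λE₁h₂ = E₂ + λE₂h₁ ⇒ λ = E₂/(E₁h₂ − E₂h₁) = 120/(1235 − 588) = 0.1855 per min.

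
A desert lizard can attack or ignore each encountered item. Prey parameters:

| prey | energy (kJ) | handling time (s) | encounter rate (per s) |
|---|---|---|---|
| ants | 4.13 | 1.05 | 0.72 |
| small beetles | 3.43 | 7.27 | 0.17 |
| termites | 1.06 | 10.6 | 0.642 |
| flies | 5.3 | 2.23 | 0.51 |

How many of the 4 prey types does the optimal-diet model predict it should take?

E/h in descending order: ants 3.93, flies 2.38, small beetles 0.472, termites 0.1 kJ/s. The optimal diet is the largest prefix of this list for which every included type satisfies E_i/h_i > R on the types above it.
Rate on top 1: 1.693. flies: 2.38 > 1.693 → include.
Rate on top 2: 1.962. small beetles: 0.472 < 1.962 → exclude; stop.
Optimal diet: ants, flies — 2 of 4 types.

2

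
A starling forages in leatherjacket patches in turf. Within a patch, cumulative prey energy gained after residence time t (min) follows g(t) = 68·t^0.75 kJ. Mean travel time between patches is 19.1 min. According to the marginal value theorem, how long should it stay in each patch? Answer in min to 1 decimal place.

57.3 min

Optimal t* satisfies g'(t*) = g(t*)/(T + t*).
g'(t) = 0.75·68·t^-0.25. Setting 0.75·68·t^-0.25 = 68·t^0.75/(19.1+t) gives 0.75(19.1+t) = t, so 0.25·t = 0.75×19.1.
t* = 0.75×19.1/0.25 = 57.3 min.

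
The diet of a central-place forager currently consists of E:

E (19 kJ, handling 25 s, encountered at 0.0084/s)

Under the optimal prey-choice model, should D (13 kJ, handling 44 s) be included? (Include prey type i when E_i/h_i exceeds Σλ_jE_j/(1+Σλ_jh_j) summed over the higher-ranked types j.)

Yes

Intake rate on the current diet: R = (0.0084×19) / (1 + 0.0084×25) = 0.1596/1.21 = 0.1319 kJ/s.
Profitability of D: 13/44 = 0.2955 kJ/s.
0.2955 > 0.1319, so adding D raises the average — include it.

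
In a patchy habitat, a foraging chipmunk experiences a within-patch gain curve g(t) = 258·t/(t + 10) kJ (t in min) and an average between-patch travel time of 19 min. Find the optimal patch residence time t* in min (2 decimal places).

13.78 min

Maximise g(t)/(T+t): set derivative to zero → g'(t)(T+t) = g(t).
g'(t) = 258·10/(t + 10)². Setting 258·10/(t+10)² = 258t/[(t+10)(19+t)] gives 10(19+t) = t(t+10), so t² = 10×19 = 190.
t* = √190 = 13.78 min.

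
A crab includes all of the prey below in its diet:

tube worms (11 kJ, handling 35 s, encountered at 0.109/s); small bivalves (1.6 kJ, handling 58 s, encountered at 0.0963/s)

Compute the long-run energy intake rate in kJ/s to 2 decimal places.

0.13 kJ/s

R = Σλ_iE_i / (1 + Σλ_ih_i)
Numerator: 0.109×11 + 0.0963×1.6 = 1.353
Denominator: 1 + 0.109×35 + 0.0963×58 = 10.4
R = 1.353/10.4 = 0.1301 kJ/s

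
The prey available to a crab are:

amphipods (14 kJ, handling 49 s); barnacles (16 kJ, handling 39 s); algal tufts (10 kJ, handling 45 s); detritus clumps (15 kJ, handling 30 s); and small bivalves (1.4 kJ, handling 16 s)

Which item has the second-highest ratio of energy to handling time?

In descending order of E/h:
detritus clumps: 15/30 = 0.5 kJ/s
barnacles: 16/39 = 0.41 kJ/s
amphipods: 14/49 = 0.286 kJ/s
algal tufts: 10/45 = 0.222 kJ/s
small bivalves: 1.4/16 = 0.0875 kJ/s

barnacles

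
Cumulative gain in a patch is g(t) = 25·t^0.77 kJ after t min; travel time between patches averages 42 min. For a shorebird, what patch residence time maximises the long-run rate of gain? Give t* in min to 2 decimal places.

Maximise g(t)/(T+t): set derivative to zero → g'(t)(T+t) = g(t).
g'(t) = 0.77·25·t^-0.23. Setting 0.77·25·t^-0.23 = 25·t^0.77/(42+t) gives 0.77(42+t) = t, so 0.23·t = 0.77×42.
t* = 0.77×42/0.23 = 140.6 min.

140.61 min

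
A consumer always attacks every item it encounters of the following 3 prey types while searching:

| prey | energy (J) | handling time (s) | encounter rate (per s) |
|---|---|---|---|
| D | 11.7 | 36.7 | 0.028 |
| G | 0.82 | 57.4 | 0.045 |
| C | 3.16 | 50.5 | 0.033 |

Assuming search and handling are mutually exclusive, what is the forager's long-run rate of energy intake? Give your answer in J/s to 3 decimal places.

Energy encountered per unit search time: 0.028×11.7 + 0.045×0.82 + 0.033×3.16 = 0.4688 J/s.
Handling time per unit search time: 0.028×36.7 + 0.045×57.4 + 0.033×50.5 = 5.277.
Rate = 0.4688/(1 + 5.277) = 0.07468 J/s.

0.075 J/s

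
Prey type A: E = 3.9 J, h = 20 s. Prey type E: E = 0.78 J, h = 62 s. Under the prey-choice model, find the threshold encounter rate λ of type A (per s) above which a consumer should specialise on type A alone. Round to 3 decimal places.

The zero-one rule: include type E iff E₂/h₂ > λE₁/(1+λh₁). Equality gives the switch point.
λE₁h₂ = E₂ + λE₂h₁ ⇒ λ = E₂/(E₁h₂ − E₂h₁) = 0.78/(241.8 − 15.6) = 0.003448 per s.

0.003 per s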